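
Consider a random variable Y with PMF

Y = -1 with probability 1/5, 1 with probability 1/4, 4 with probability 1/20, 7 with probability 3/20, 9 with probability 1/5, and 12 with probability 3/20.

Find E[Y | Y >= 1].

P(Y >= 1) = 1/4 + 1/20 + 3/20 + 1/5 + 3/20 = 4/5.
E[Y | Y >= 1] = [1·1/4 + 4·1/20 + 7·3/20 + 9·1/5 + 12·3/20] / (4/5)
 = 51/10 / (4/5)
 = 51/8

6.375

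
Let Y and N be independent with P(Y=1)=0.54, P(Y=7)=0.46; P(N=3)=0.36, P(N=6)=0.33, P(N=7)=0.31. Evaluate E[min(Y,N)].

2.9458

E[min(Y,N)] = Σ_y Σ_n min(y,n) · P(Y=y)P(N=n)
 = 1·0.1944 + 1·0.1782 + 1·0.1674 + 3·0.1656 + 6·0.1518 + 7·0.1426
 = 0.1944 + 0.1782 + 0.1674 + 0.4968 + 0.9108 + 0.9982
 = 2.9458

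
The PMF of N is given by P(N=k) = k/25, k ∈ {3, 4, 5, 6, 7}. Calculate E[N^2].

E[N^2] = Σ n^2·P(N=n)
 = 9·3/25 + 16·4/25 + 25·1/5 + 36·6/25 + 49·7/25
 = 27/25 + 64/25 + 5 + 216/25 + 343/25
 = 31

31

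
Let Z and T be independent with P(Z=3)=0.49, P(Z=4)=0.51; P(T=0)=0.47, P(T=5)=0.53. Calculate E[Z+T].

E[Z+T] = Σ_z Σ_t (z+t) · P(Z=z)P(T=t)
 = 3·0.2303 + 8·0.2597 + 4·0.2397 + 9·0.2703
 = 0.6909 + 2.0776 + 0.9588 + 2.4327
 = 6.16

6.16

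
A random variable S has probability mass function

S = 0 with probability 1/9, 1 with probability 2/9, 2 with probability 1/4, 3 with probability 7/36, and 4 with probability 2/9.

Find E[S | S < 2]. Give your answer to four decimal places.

P(S < 2) = 1/9 + 2/9 = 1/3.
E[S | S < 2] = [0·1/9 + 1·2/9] / (1/3)
 = 2/9 / (1/3)
 = 2/3

0.6667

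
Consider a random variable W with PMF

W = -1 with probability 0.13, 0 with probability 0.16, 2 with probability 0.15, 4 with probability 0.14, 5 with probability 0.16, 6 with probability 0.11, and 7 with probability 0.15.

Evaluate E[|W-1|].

E[|W-1|] = Σ |w-1|·P(W=w)
 = 2·0.13 + 1·0.16 + 1·0.15 + 3·0.14 + 4·0.16 + 5·0.11 + 6·0.15
 = 0.26 + 0.16 + 0.15 + 0.42 + 0.64 + 0.55 + 0.9
 = 3.08

3.08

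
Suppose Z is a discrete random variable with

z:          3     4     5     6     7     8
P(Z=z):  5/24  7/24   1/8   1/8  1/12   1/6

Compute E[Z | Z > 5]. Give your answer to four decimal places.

P(Z > 5) = 1/8 + 1/12 + 1/6 = 3/8.
E[Z | Z > 5] = [6·1/8 + 7·1/12 + 8·1/6] / (3/8)
 = 8/3 / (3/8)
 = 64/9

7.1111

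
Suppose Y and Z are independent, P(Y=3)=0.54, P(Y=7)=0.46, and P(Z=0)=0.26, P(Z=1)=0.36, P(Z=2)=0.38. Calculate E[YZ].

E[YZ] = Σ_y Σ_z yz · P(Y=y)P(Z=z)
 = 0·0.1404 + 3·0.1944 + 6·0.2052 + 0·0.1196 + 7·0.1656 + 14·0.1748
 = 0 + 0.5832 + 1.2312 + 0 + 1.1592 + 2.4472
 = 5.4208

5.4208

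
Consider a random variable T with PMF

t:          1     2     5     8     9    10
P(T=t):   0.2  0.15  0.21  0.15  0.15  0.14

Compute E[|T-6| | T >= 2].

P(T >= 2) = 0.15 + 0.21 + 0.15 + 0.15 + 0.14 = 0.8.
E[|T-6| | T >= 2] = [4·0.15 + 1·0.21 + 2·0.15 + 3·0.15 + 4·0.14] / 0.8
 = 2.12 / 0.8
 = 53/20

2.65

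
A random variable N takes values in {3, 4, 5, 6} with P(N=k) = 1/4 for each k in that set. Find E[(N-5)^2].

1.5

E[(N-5)^2] = Σ (n-5)^2·P(N=n)
 = 4·1/4 + 1·1/4 + 0·1/4 + 1·1/4
 = 1 + 1/4 + 0 + 1/4
 = 3/2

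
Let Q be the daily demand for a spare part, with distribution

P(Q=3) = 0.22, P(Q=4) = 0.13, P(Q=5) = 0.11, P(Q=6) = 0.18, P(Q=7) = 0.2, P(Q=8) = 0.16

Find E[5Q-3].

E[5Q-3] = Σ (5q-3)·P(Q=q)
 = 12·0.22 + 17·0.13 + 22·0.11 + 27·0.18 + 32·0.2 + 37·0.16
 = 2.64 + 2.21 + 2.42 + 4.86 + 6.4 + 5.92
 = 24.45

24.45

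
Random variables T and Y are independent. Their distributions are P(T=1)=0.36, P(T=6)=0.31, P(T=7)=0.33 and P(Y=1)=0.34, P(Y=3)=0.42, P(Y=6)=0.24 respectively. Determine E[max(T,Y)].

E[max(T,Y)] = Σ_t Σ_y max(t,y) · P(T=t)P(Y=y)
 = 1·0.1224 + 3·0.1512 + 6·0.0864 + 6·0.1054 + 6·0.1302 + 6·0.0744 + 7·0.1122 + 7·0.1386 + 7·0.0792
 = 0.1224 + 0.4536 + 0.5184 + 0.6324 + 0.7812 + 0.4464 + 0.7854 + 0.9702 + 0.5544
 = 5.2644

5.2644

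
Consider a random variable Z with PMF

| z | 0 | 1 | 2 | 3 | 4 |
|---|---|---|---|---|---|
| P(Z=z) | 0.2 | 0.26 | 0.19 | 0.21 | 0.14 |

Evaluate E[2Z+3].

6.66

E[2Z+3] = Σ (2z+3)·P(Z=z)
 = 3·0.2 + 5·0.26 + 7·0.19 + 9·0.21 + 11·0.14
 = 0.6 + 1.3 + 1.33 + 1.89 + 1.54
 = 6.66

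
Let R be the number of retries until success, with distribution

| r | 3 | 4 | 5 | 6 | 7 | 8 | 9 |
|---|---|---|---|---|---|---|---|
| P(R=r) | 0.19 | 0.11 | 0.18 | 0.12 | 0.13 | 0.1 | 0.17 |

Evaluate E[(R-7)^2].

5.65

E[(R-7)^2] = Σ (r-7)^2·P(R=r)
 = 16·0.19 + 9·0.11 + 4·0.18 + 1·0.12 + 0·0.13 + 1·0.1 + 4·0.17
 = 3.04 + 0.99 + 0.72 + 0.12 + 0 + 0.1 + 0.68
 = 5.65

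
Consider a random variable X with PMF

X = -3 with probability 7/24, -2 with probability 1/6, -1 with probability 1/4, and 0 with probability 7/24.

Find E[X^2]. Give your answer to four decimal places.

E[X^2] = Σ x^2·P(X=x)
 = 9·7/24 + 4·1/6 + 1·1/4 + 0·7/24
 = 21/8 + 2/3 + 1/4 + 0
 = 85/24

3.5417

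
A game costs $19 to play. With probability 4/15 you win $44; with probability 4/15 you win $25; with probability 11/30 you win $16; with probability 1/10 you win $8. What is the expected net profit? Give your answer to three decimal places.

6.067

E[payout] = 44·4/15 + 25·4/15 + 16·11/30 + 8·1/10
 = 176/15 + 20/3 + 88/15 + 4/5
 = 376/15
Net = 376/15 - 19 = 91/15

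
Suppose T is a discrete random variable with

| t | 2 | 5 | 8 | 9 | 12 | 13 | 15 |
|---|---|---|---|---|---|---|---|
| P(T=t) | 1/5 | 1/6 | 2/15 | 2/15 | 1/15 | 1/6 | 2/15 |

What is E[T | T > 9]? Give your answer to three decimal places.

P(T > 9) = 1/15 + 1/6 + 2/15 = 11/30.
E[T | T > 9] = [12·1/15 + 13·1/6 + 15·2/15] / (11/30)
 = 149/30 / (11/30)
 = 149/11

13.545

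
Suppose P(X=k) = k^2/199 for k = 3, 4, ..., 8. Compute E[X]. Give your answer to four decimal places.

E[X] = Σ x·P(X=x)
 = 3·9/199 + 4·16/199 + 5·25/199 + 6·36/199 + 7·49/199 + 8·64/199
 = 27/199 + 64/199 + 125/199 + 216/199 + 343/199 + 512/199
 = 1287/199

6.4673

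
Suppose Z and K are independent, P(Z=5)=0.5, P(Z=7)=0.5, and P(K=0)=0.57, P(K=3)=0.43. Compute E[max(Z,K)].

E[max(Z,K)] = Σ_z Σ_k max(z,k) · P(Z=z)P(K=k)
 = 5·0.285 + 5·0.215 + 7·0.285 + 7·0.215
 = 1.425 + 1.075 + 1.995 + 1.505
 = 6

6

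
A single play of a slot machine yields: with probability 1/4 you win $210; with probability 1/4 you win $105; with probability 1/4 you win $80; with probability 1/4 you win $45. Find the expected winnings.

110

E[payout] = 210·1/4 + 105·1/4 + 80·1/4 + 45·1/4
 = 105/2 + 105/4 + 20 + 45/4
 = 110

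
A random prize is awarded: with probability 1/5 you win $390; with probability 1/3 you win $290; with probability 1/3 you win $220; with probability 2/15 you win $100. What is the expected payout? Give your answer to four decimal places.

261.3333

E[payout] = 390·1/5 + 290·1/3 + 220·1/3 + 100·2/15
 = 78 + 290/3 + 220/3 + 40/3
 = 784/3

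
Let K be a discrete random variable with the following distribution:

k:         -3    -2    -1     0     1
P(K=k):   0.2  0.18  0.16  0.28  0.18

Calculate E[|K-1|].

E[|K-1|] = Σ |k-1|·P(K=k)
 = 4·0.2 + 3·0.18 + 2·0.16 + 1·0.28 + 0·0.18
 = 0.8 + 0.54 + 0.32 + 0.28 + 0
 = 1.94

1.94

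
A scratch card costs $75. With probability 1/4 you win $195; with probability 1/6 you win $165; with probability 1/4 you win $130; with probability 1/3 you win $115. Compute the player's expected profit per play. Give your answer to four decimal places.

72.0833

E[payout] = 195·1/4 + 165·1/6 + 130·1/4 + 115·1/3
 = 195/4 + 55/2 + 65/2 + 115/3
 = 1765/12
Net = 1765/12 - 75 = 865/12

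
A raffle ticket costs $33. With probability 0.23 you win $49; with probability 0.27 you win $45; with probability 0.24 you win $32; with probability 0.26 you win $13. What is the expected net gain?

E[payout] = 49·0.23 + 45·0.27 + 32·0.24 + 13·0.26
 = 11.27 + 12.15 + 7.68 + 3.38
 = 34.48
Net = 34.48 - 33 = 1.48

1.48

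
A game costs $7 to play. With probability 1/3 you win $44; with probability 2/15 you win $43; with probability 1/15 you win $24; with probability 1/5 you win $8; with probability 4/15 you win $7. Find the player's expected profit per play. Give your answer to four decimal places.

E[payout] = 44·1/3 + 43·2/15 + 24·1/15 + 8·1/5 + 7·4/15
 = 44/3 + 86/15 + 8/5 + 8/5 + 28/15
 = 382/15
Net = 382/15 - 7 = 277/15

18.4667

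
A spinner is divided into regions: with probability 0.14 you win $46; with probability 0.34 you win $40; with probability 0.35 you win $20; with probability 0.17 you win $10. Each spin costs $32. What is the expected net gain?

E[payout] = 46·0.14 + 40·0.34 + 20·0.35 + 10·0.17
 = 6.44 + 13.6 + 7 + 1.7
 = 28.74
Net = 28.74 - 32 = -3.26

-3.26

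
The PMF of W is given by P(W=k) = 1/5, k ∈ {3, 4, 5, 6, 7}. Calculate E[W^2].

E[W^2] = Σ w^2·P(W=w)
 = 9·1/5 + 16·1/5 + 25·1/5 + 36·1/5 + 49·1/5
 = 9/5 + 16/5 + 5 + 36/5 + 49/5
 = 27

27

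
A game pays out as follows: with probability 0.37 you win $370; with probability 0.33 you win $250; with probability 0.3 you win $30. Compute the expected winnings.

E[payout] = 370·0.37 + 250·0.33 + 30·0.3
 = 136.9 + 82.5 + 9
 = 228.4

228.4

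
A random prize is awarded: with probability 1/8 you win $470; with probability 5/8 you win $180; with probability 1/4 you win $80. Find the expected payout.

E[payout] = 470·1/8 + 180·5/8 + 80·1/4
 = 235/4 + 225/2 + 20
 = 765/4

191.25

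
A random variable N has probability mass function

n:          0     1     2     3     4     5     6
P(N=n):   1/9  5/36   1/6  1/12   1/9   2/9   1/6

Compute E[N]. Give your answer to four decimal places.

E[N] = Σ n·P(N=n)
 = 0·1/9 + 1·5/36 + 2·1/6 + 3·1/12 + 4·1/9 + 5·2/9 + 6·1/6
 = 0 + 5/36 + 1/3 + 1/4 + 4/9 + 10/9 + 1
 = 59/18

3.2778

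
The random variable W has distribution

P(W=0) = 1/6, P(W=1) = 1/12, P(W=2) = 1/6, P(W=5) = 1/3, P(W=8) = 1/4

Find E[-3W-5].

-17.25

E[-3W-5] = Σ (-3w-5)·P(W=w)
 = (-5)·1/6 + (-8)·1/12 + (-11)·1/6 + (-20)·1/3 + (-29)·1/4
 = (-5/6) + (-2/3) + (-11/6) + (-20/3) + (-29/4)
 = -69/4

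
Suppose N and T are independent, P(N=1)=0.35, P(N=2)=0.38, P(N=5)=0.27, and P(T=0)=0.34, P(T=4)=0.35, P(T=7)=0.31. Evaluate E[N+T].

6.03

E[N+T] = Σ_n Σ_t (n+t) · P(N=n)P(T=t)
 = 1·0.119 + 5·0.1225 + 8·0.1085 + 2·0.1292 + 6·0.133 + 9·0.1178 + 5·0.0918 + 9·0.0945 + 12·0.0837
 = 0.119 + 0.6125 + 0.868 + 0.2584 + 0.798 + 1.0602 + 0.459 + 0.8505 + 1.0044
 = 6.03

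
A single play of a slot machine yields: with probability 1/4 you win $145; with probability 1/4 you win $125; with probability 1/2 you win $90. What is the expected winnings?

E[payout] = 145·1/4 + 125·1/4 + 90·1/2
 = 145/4 + 125/4 + 45
 = 225/2

112.5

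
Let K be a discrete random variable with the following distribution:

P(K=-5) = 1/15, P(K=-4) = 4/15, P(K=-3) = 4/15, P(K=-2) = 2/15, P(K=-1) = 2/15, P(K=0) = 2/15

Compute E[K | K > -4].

-1.8

P(K > -4) = 4/15 + 2/15 + 2/15 + 2/15 = 2/3.
E[K | K > -4] = [(-3)·4/15 + (-2)·2/15 + (-1)·2/15 + 0·2/15] / (2/3)
 = -6/5 / (2/3)
 = -9/5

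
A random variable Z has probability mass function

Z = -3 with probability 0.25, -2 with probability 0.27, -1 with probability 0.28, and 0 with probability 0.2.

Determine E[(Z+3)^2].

E[(Z+3)^2] = Σ (z+3)^2·P(Z=z)
 = 0·0.25 + 1·0.27 + 4·0.28 + 9·0.2
 = 0 + 0.27 + 1.12 + 1.8
 = 3.19

3.19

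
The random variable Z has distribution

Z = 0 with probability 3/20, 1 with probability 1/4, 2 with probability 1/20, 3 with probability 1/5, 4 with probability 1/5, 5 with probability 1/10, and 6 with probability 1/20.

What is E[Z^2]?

E[Z^2] = Σ z^2·P(Z=z)
 = 0·3/20 + 1·1/4 + 4·1/20 + 9·1/5 + 16·1/5 + 25·1/10 + 36·1/20
 = 0 + 1/4 + 1/5 + 9/5 + 16/5 + 5/2 + 9/5
 = 39/4

9.75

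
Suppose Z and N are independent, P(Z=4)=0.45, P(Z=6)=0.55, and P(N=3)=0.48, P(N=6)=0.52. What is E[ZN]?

23.256

E[ZN] = Σ_z Σ_n zn · P(Z=z)P(N=n)
 = 12·0.216 + 24·0.234 + 18·0.264 + 36·0.286
 = 2.592 + 5.616 + 4.752 + 10.296
 = 23.256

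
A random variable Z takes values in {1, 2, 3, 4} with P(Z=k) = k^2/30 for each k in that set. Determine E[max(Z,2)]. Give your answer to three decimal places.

3.367

E[max(Z,2)] = Σ max(z,2)·P(Z=z)
 = 2·1/30 + 2·2/15 + 3·3/10 + 4·8/15
 = 1/15 + 4/15 + 9/10 + 32/15
 = 101/30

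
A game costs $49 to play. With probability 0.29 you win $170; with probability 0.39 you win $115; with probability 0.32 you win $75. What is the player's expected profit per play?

E[payout] = 170·0.29 + 115·0.39 + 75·0.32
 = 49.3 + 44.85 + 24
 = 118.15
Net = 118.15 - 49 = 69.15

69.15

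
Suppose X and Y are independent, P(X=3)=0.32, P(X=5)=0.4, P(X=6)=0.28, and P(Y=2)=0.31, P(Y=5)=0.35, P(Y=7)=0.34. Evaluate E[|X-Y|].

E[|X-Y|] = Σ_x Σ_y |x-y| · P(X=x)P(Y=y)
 = 1·0.0992 + 2·0.112 + 4·0.1088 + 3·0.124 + 0·0.14 + 2·0.136 + 4·0.0868 + 1·0.098 + 1·0.0952
 = 0.0992 + 0.224 + 0.4352 + 0.372 + 0 + 0.272 + 0.3472 + 0.098 + 0.0952
 = 1.9428

1.9428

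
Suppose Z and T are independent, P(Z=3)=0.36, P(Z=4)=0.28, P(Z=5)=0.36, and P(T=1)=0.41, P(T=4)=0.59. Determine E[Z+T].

6.77

E[Z+T] = Σ_z Σ_t (z+t) · P(Z=z)P(T=t)
 = 4·0.1476 + 7·0.2124 + 5·0.1148 + 8·0.1652 + 6·0.1476 + 9·0.2124
 = 0.5904 + 1.4868 + 0.574 + 1.3216 + 0.8856 + 1.9116
 = 6.77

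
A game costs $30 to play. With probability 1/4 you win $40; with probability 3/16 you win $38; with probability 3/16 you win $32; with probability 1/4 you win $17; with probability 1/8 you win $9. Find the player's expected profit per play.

E[payout] = 40·1/4 + 38·3/16 + 32·3/16 + 17·1/4 + 9·1/8
 = 10 + 57/8 + 6 + 17/4 + 9/8
 = 57/2
Net = 57/2 - 30 = -3/2

-1.5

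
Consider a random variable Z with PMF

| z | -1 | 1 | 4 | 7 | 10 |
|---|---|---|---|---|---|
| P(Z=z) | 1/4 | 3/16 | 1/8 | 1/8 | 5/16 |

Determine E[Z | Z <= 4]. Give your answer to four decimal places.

0.7778

P(Z <= 4) = 1/4 + 3/16 + 1/8 = 9/16.
E[Z | Z <= 4] = [(-1)·1/4 + 1·3/16 + 4·1/8] / (9/16)
 = 7/16 / (9/16)
 = 7/9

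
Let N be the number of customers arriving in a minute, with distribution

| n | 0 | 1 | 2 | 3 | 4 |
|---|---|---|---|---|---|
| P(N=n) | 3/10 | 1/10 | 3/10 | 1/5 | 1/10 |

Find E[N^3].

14.3

E[N^3] = Σ n^3·P(N=n)
 = 0·3/10 + 1·1/10 + 8·3/10 + 27·1/5 + 64·1/10
 = 0 + 1/10 + 12/5 + 27/5 + 32/5
 = 143/10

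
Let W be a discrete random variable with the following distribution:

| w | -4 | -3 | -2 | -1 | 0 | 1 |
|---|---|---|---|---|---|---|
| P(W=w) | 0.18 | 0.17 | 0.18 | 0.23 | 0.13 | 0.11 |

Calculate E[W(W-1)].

7.18

E[W(W-1)] = Σ w(w-1)·P(W=w)
 = 20·0.18 + 12·0.17 + 6·0.18 + 2·0.23 + 0·0.13 + 0·0.11
 = 3.6 + 2.04 + 1.08 + 0.46 + 0 + 0
 = 7.18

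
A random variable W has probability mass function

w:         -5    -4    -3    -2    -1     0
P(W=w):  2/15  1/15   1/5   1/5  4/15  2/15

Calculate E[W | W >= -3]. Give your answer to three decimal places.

-1.583

P(W >= -3) = 1/5 + 1/5 + 4/15 + 2/15 = 4/5.
E[W | W >= -3] = [(-3)·1/5 + (-2)·1/5 + (-1)·4/15 + 0·2/15] / (4/5)
 = -19/15 / (4/5)
 = -19/12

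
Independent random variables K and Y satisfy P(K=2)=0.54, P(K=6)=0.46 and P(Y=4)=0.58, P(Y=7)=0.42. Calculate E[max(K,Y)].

5.7936

E[max(K,Y)] = Σ_k Σ_y max(k,y) · P(K=k)P(Y=y)
 = 4·0.3132 + 7·0.2268 + 6·0.2668 + 7·0.1932
 = 1.2528 + 1.5876 + 1.6008 + 1.3524
 = 5.7936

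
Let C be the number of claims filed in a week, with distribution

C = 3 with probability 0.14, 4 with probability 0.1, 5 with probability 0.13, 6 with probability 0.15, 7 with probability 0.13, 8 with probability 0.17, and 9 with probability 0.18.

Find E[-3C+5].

E[-3C+5] = Σ (-3c+5)·P(C=c)
 = (-4)·0.14 + (-7)·0.1 + (-10)·0.13 + (-13)·0.15 + (-16)·0.13 + (-19)·0.17 + (-22)·0.18
 = (-0.56) + (-0.7) + (-1.3) + (-1.95) + (-2.08) + (-3.23) + (-3.96)
 = -13.78

-13.78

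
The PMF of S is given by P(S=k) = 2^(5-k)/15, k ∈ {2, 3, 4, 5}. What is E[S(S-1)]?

5.6

E[S(S-1)] = Σ s(s-1)·P(S=s)
 = 2·8/15 + 6·4/15 + 12·2/15 + 20·1/15
 = 16/15 + 8/5 + 8/5 + 4/3
 = 28/5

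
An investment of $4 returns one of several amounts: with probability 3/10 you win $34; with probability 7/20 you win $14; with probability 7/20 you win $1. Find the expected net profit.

11.45

E[payout] = 34·3/10 + 14·7/20 + 1·7/20
 = 51/5 + 49/10 + 7/20
 = 309/20
Net = 309/20 - 4 = 229/20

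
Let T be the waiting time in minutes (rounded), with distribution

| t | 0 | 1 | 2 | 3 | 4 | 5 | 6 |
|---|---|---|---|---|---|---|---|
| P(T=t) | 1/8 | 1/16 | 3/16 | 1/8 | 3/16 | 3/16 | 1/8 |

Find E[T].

3.25

E[T] = Σ t·P(T=t)
 = 0·1/8 + 1·1/16 + 2·3/16 + 3·1/8 + 4·3/16 + 5·3/16 + 6·1/8
 = 0 + 1/16 + 3/8 + 3/8 + 3/4 + 15/16 + 3/4
 = 13/4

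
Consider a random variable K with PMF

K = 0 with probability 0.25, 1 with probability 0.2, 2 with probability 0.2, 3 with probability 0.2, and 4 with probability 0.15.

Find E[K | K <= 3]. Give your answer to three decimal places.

1.412

P(K <= 3) = 0.25 + 0.2 + 0.2 + 0.2 = 0.85.
E[K | K <= 3] = [0·0.25 + 1·0.2 + 2·0.2 + 3·0.2] / 0.85
 = 1.2 / 0.85
 = 24/17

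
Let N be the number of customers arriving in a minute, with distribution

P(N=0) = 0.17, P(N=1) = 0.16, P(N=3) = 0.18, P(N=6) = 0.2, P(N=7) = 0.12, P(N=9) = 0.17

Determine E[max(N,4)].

5.61

E[max(N,4)] = Σ max(n,4)·P(N=n)
 = 4·0.17 + 4·0.16 + 4·0.18 + 6·0.2 + 7·0.12 + 9·0.17
 = 0.68 + 0.64 + 0.72 + 1.2 + 0.84 + 1.53
 = 5.61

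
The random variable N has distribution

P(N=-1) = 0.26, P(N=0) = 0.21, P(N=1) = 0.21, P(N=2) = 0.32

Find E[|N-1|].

E[|N-1|] = Σ |n-1|·P(N=n)
 = 2·0.26 + 1·0.21 + 0·0.21 + 1·0.32
 = 0.52 + 0.21 + 0 + 0.32
 = 1.05

1.05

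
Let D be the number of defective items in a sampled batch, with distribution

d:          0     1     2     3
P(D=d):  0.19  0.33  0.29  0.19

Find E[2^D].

E[2^D] = Σ 2^d·P(D=d)
 = 1·0.19 + 2·0.33 + 4·0.29 + 8·0.19
 = 0.19 + 0.66 + 1.16 + 1.52
 = 3.53

3.53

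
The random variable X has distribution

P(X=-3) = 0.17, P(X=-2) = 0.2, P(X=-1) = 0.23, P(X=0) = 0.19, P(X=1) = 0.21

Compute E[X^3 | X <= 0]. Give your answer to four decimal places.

-8.1266

P(X <= 0) = 0.17 + 0.2 + 0.23 + 0.19 = 0.79.
E[X^3 | X <= 0] = [(-27)·0.17 + (-8)·0.2 + (-1)·0.23 + 0·0.19] / 0.79
 = -6.42 / 0.79
 = -642/79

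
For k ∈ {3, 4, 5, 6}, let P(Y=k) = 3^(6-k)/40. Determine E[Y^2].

12.45

E[Y^2] = Σ y^2·P(Y=y)
 = 9·27/40 + 16·9/40 + 25·3/40 + 36·1/40
 = 243/40 + 18/5 + 15/8 + 9/10
 = 249/20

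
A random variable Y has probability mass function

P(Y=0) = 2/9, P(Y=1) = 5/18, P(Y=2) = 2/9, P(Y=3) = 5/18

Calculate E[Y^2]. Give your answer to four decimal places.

3.6667

E[Y^2] = Σ y^2·P(Y=y)
 = 0·2/9 + 1·5/18 + 4·2/9 + 9·5/18
 = 0 + 5/18 + 8/9 + 5/2
 = 11/3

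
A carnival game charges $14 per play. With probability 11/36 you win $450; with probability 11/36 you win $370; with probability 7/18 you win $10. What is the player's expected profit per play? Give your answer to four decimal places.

E[payout] = 450·11/36 + 370·11/36 + 10·7/18
 = 275/2 + 2035/18 + 35/9
 = 2290/9
Net = 2290/9 - 14 = 2164/9

240.4444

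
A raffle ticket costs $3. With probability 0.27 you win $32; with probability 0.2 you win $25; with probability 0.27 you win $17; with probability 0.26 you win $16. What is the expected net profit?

19.39

E[payout] = 32·0.27 + 25·0.2 + 17·0.27 + 16·0.26
 = 8.64 + 5 + 4.59 + 4.16
 = 22.39
Net = 22.39 - 3 = 19.39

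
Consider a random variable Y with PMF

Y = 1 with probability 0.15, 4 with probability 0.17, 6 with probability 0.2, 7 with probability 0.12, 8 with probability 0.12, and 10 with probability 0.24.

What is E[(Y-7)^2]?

9.41

E[(Y-7)^2] = Σ (y-7)^2·P(Y=y)
 = 36·0.15 + 9·0.17 + 1·0.2 + 0·0.12 + 1·0.12 + 9·0.24
 = 5.4 + 1.53 + 0.2 + 0 + 0.12 + 2.16
 = 9.41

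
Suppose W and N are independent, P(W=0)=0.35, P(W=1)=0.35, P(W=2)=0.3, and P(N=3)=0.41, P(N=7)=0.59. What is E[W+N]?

E[W+N] = Σ_w Σ_n (w+n) · P(W=w)P(N=n)
 = 3·0.1435 + 7·0.2065 + 4·0.1435 + 8·0.2065 + 5·0.123 + 9·0.177
 = 0.4305 + 1.4455 + 0.574 + 1.652 + 0.615 + 1.593
 = 6.31

6.31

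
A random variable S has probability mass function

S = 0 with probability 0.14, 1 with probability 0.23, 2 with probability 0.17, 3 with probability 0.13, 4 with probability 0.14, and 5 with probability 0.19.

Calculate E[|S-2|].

1.49

E[|S-2|] = Σ |s-2|·P(S=s)
 = 2·0.14 + 1·0.23 + 0·0.17 + 1·0.13 + 2·0.14 + 3·0.19
 = 0.28 + 0.23 + 0 + 0.13 + 0.28 + 0.57
 = 1.49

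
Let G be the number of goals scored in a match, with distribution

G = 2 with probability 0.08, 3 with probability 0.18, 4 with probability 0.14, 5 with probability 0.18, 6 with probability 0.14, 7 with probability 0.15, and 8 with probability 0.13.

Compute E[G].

E[G] = Σ g·P(G=g)
 = 2·0.08 + 3·0.18 + 4·0.14 + 5·0.18 + 6·0.14 + 7·0.15 + 8·0.13
 = 0.16 + 0.54 + 0.56 + 0.9 + 0.84 + 1.05 + 1.04
 = 5.09

5.09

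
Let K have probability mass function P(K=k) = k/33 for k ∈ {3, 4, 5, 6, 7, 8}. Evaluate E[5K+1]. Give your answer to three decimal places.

E[5K+1] = Σ (5k+1)·P(K=k)
 = 16·1/11 + 21·4/33 + 26·5/33 + 31·2/11 + 36·7/33 + 41·8/33
 = 16/11 + 28/11 + 130/33 + 62/11 + 84/11 + 328/33
 = 1028/33

31.152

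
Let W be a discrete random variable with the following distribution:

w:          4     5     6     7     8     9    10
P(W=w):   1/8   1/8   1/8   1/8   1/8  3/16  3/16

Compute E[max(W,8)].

8.5625

E[max(W,8)] = Σ max(w,8)·P(W=w)
 = 8·1/8 + 8·1/8 + 8·1/8 + 8·1/8 + 8·1/8 + 9·3/16 + 10·3/16
 = 1 + 1 + 1 + 1 + 1 + 27/16 + 15/8
 = 137/16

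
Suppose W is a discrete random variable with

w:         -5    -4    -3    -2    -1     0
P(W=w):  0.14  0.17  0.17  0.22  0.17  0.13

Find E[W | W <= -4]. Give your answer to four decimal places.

-4.4516

P(W <= -4) = 0.14 + 0.17 = 0.31.
E[W | W <= -4] = [(-5)·0.14 + (-4)·0.17] / 0.31
 = -1.38 / 0.31
 = -138/31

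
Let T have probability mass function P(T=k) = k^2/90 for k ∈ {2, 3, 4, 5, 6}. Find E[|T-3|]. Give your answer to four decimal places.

1.9778

E[|T-3|] = Σ |t-3|·P(T=t)
 = 1·2/45 + 0·1/10 + 1·8/45 + 2·5/18 + 3·2/5
 = 2/45 + 0 + 8/45 + 5/9 + 6/5
 = 89/45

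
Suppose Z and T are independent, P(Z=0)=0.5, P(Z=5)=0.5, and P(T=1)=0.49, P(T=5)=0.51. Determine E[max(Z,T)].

E[max(Z,T)] = Σ_z Σ_t max(z,t) · P(Z=z)P(T=t)
 = 1·0.245 + 5·0.255 + 5·0.245 + 5·0.255
 = 0.245 + 1.275 + 1.225 + 1.275
 = 4.02

4.02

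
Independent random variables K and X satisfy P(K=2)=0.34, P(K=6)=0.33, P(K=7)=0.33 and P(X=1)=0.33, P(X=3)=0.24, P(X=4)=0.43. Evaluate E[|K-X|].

E[|K-X|] = Σ_k Σ_x |k-x| · P(K=k)P(X=x)
 = 1·0.1122 + 1·0.0816 + 2·0.1462 + 5·0.1089 + 3·0.0792 + 2·0.1419 + 6·0.1089 + 4·0.0792 + 3·0.1419
 = 0.1122 + 0.0816 + 0.2924 + 0.5445 + 0.2376 + 0.2838 + 0.6534 + 0.3168 + 0.4257
 = 2.948

2.948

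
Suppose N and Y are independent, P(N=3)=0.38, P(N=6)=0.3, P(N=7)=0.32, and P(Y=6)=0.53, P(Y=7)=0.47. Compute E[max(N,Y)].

E[max(N,Y)] = Σ_n Σ_y max(n,y) · P(N=n)P(Y=y)
 = 6·0.2014 + 7·0.1786 + 6·0.159 + 7·0.141 + 7·0.1696 + 7·0.1504
 = 1.2084 + 1.2502 + 0.954 + 0.987 + 1.1872 + 1.0528
 = 6.6396

6.6396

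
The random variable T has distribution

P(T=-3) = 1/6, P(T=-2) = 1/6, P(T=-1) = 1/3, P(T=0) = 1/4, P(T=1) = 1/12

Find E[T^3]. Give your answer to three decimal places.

-6.083

E[T^3] = Σ t^3·P(T=t)
 = (-27)·1/6 + (-8)·1/6 + (-1)·1/3 + 0·1/4 + 1·1/12
 = (-9/2) + (-4/3) + (-1/3) + 0 + 1/12
 = -73/12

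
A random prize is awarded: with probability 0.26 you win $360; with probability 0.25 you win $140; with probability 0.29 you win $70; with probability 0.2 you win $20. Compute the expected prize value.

152.9

E[payout] = 360·0.26 + 140·0.25 + 70·0.29 + 20·0.2
 = 93.6 + 35 + 20.3 + 4
 = 152.9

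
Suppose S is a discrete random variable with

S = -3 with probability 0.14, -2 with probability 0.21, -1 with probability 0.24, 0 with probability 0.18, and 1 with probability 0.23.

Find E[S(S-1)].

E[S(S-1)] = Σ s(s-1)·P(S=s)
 = 12·0.14 + 6·0.21 + 2·0.24 + 0·0.18 + 0·0.23
 = 1.68 + 1.26 + 0.48 + 0 + 0
 = 3.42

3.42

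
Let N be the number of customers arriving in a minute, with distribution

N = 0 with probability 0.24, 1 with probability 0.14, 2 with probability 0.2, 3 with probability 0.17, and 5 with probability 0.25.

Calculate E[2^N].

10.68

E[2^N] = Σ 2^n·P(N=n)
 = 1·0.24 + 2·0.14 + 4·0.2 + 8·0.17 + 32·0.25
 = 0.24 + 0.28 + 0.8 + 1.36 + 8
 = 10.68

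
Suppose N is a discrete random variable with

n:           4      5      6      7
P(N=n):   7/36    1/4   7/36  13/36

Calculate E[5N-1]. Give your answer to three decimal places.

E[5N-1] = Σ (5n-1)·P(N=n)
 = 19·7/36 + 24·1/4 + 29·7/36 + 34·13/36
 = 133/36 + 6 + 203/36 + 221/18
 = 497/18

27.611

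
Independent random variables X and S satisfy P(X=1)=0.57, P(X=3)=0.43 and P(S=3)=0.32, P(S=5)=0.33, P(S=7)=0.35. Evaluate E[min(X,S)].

E[min(X,S)] = Σ_x Σ_s min(x,s) · P(X=x)P(S=s)
 = 1·0.1824 + 1·0.1881 + 1·0.1995 + 3·0.1376 + 3·0.1419 + 3·0.1505
 = 0.1824 + 0.1881 + 0.1995 + 0.4128 + 0.4257 + 0.4515
 = 1.86

1.86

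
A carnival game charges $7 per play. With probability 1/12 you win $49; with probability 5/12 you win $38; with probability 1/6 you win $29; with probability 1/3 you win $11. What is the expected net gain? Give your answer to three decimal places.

E[payout] = 49·1/12 + 38·5/12 + 29·1/6 + 11·1/3
 = 49/12 + 95/6 + 29/6 + 11/3
 = 341/12
Net = 341/12 - 7 = 257/12

21.417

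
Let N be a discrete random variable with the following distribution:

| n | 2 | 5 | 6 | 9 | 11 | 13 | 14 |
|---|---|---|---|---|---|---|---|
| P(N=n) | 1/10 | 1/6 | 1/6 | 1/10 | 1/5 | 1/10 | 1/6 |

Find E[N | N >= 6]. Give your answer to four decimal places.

P(N >= 6) = 1/6 + 1/10 + 1/5 + 1/10 + 1/6 = 11/15.
E[N | N >= 6] = [6·1/6 + 9·1/10 + 11·1/5 + 13·1/10 + 14·1/6] / (11/15)
 = 116/15 / (11/15)
 = 116/11

10.5455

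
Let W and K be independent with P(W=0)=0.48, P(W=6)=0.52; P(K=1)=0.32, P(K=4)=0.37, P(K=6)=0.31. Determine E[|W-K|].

2.9736

E[|W-K|] = Σ_w Σ_k |w-k| · P(W=w)P(K=k)
 = 1·0.1536 + 4·0.1776 + 6·0.1488 + 5·0.1664 + 2·0.1924 + 0·0.1612
 = 0.1536 + 0.7104 + 0.8928 + 0.832 + 0.3848 + 0
 = 2.9736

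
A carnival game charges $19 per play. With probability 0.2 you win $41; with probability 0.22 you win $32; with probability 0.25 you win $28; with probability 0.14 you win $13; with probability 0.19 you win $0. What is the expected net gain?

E[payout] = 41·0.2 + 32·0.22 + 28·0.25 + 13·0.14 + 0·0.19
 = 8.2 + 7.04 + 7 + 1.82 + 0
 = 24.06
Net = 24.06 - 19 = 5.06

5.06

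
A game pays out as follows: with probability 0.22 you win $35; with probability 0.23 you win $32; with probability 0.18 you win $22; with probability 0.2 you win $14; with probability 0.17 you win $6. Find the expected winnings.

22.84

E[payout] = 35·0.22 + 32·0.23 + 22·0.18 + 14·0.2 + 6·0.17
 = 7.7 + 7.36 + 3.96 + 2.8 + 1.02
 = 22.84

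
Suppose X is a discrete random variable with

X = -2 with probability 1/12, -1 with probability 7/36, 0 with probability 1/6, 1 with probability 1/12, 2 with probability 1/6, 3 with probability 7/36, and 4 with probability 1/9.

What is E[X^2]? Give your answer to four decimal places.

E[X^2] = Σ x^2·P(X=x)
 = 4·1/12 + 1·7/36 + 0·1/6 + 1·1/12 + 4·1/6 + 9·7/36 + 16·1/9
 = 1/3 + 7/36 + 0 + 1/12 + 2/3 + 7/4 + 16/9
 = 173/36

4.8056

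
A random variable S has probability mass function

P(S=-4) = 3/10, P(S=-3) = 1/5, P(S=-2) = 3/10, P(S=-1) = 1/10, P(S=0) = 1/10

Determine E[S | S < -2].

-3.6

P(S < -2) = 3/10 + 1/5 = 1/2.
E[S | S < -2] = [(-4)·3/10 + (-3)·1/5] / (1/2)
 = -9/5 / (1/2)
 = -18/5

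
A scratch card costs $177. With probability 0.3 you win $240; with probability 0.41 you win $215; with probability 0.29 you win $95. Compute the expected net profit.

E[payout] = 240·0.3 + 215·0.41 + 95·0.29
 = 72 + 88.15 + 27.55
 = 187.7
Net = 187.7 - 177 = 10.7

10.7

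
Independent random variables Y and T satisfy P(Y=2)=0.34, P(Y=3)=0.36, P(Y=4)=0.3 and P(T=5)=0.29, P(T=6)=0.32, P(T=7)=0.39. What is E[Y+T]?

E[Y+T] = Σ_y Σ_t (y+t) · P(Y=y)P(T=t)
 = 7·0.0986 + 8·0.1088 + 9·0.1326 + 8·0.1044 + 9·0.1152 + 10·0.1404 + 9·0.087 + 10·0.096 + 11·0.117
 = 0.6902 + 0.8704 + 1.1934 + 0.8352 + 1.0368 + 1.404 + 0.783 + 0.96 + 1.287
 = 9.06

9.06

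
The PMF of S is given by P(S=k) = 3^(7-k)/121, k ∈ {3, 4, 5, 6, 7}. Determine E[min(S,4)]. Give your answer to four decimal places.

E[min(S,4)] = Σ min(s,4)·P(S=s)
 = 3·81/121 + 4·27/121 + 4·9/121 + 4·3/121 + 4·1/121
 = 243/121 + 108/121 + 36/121 + 12/121 + 4/121
 = 403/121

3.3306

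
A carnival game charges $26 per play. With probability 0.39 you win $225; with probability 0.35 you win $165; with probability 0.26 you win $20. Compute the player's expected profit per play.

124.7

E[payout] = 225·0.39 + 165·0.35 + 20·0.26
 = 87.75 + 57.75 + 5.2
 = 150.7
Net = 150.7 - 26 = 124.7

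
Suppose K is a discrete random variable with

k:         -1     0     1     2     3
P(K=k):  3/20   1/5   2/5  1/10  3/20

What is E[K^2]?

E[K^2] = Σ k^2·P(K=k)
 = 1·3/20 + 0·1/5 + 1·2/5 + 4·1/10 + 9·3/20
 = 3/20 + 0 + 2/5 + 2/5 + 27/20
 = 23/10

2.3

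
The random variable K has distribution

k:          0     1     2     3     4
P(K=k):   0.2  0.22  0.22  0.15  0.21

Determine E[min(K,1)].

0.8

E[min(K,1)] = Σ min(k,1)·P(K=k)
 = 0·0.2 + 1·0.22 + 1·0.22 + 1·0.15 + 1·0.21
 = 0 + 0.22 + 0.22 + 0.15 + 0.21
 = 0.8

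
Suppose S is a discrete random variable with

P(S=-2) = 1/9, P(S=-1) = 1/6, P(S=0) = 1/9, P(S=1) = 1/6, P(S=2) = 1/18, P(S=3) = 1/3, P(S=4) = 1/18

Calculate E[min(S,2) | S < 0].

P(S < 0) = 1/9 + 1/6 = 5/18.
E[min(S,2) | S < 0] = [(-2)·1/9 + (-1)·1/6] / (5/18)
 = -7/18 / (5/18)
 = -7/5

-1.4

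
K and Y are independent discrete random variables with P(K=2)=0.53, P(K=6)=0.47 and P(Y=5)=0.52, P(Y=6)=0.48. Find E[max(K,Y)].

5.7244

E[max(K,Y)] = Σ_k Σ_y max(k,y) · P(K=k)P(Y=y)
 = 5·0.2756 + 6·0.2544 + 6·0.2444 + 6·0.2256
 = 1.378 + 1.5264 + 1.4664 + 1.3536
 = 5.7244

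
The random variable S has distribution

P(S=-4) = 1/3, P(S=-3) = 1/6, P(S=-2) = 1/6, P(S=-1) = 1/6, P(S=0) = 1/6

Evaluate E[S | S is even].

P(S is even) = 1/3 + 1/6 + 1/6 = 2/3.
E[S | S is even] = [(-4)·1/3 + (-2)·1/6 + 0·1/6] / (2/3)
 = -5/3 / (2/3)
 = -5/2

-2.5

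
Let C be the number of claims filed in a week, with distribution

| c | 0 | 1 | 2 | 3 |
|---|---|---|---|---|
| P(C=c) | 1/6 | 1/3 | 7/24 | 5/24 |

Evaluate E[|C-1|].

0.875

E[|C-1|] = Σ |c-1|·P(C=c)
 = 1·1/6 + 0·1/3 + 1·7/24 + 2·5/24
 = 1/6 + 0 + 7/24 + 5/12
 = 7/8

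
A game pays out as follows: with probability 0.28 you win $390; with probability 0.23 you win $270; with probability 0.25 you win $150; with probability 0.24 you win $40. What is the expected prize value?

E[payout] = 390·0.28 + 270·0.23 + 150·0.25 + 40·0.24
 = 109.2 + 62.1 + 37.5 + 9.6
 = 218.4

218.4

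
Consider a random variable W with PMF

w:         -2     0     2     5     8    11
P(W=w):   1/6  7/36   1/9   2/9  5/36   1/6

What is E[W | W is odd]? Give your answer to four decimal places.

P(W is odd) = 2/9 + 1/6 = 7/18.
E[W | W is odd] = [5·2/9 + 11·1/6] / (7/18)
 = 53/18 / (7/18)
 = 53/7

7.5714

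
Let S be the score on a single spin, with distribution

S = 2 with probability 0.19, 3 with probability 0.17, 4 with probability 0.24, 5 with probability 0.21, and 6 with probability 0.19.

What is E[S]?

4.04

E[S] = Σ s·P(S=s)
 = 2·0.19 + 3·0.17 + 4·0.24 + 5·0.21 + 6·0.19
 = 0.38 + 0.51 + 0.96 + 1.05 + 1.14
 = 4.04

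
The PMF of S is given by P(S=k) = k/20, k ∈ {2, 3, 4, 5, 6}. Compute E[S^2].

E[S^2] = Σ s^2·P(S=s)
 = 4·1/10 + 9·3/20 + 16·1/5 + 25·1/4 + 36·3/10
 = 2/5 + 27/20 + 16/5 + 25/4 + 54/5
 = 22

22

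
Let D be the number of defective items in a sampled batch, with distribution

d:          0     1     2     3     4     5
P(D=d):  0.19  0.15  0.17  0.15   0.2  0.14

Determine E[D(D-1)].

E[D(D-1)] = Σ d(d-1)·P(D=d)
 = 0·0.19 + 0·0.15 + 2·0.17 + 6·0.15 + 12·0.2 + 20·0.14
 = 0 + 0 + 0.34 + 0.9 + 2.4 + 2.8
 = 6.44

6.44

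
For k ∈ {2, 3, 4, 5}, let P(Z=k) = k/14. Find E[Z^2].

16

E[Z^2] = Σ z^2·P(Z=z)
 = 4·1/7 + 9·3/14 + 16·2/7 + 25·5/14
 = 4/7 + 27/14 + 32/7 + 125/14
 = 16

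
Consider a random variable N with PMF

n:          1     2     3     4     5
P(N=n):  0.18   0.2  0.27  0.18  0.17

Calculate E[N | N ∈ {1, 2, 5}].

2.6

P(N ∈ {1, 2, 5}) = 0.18 + 0.2 + 0.17 = 0.55.
E[N | N ∈ {1, 2, 5}] = [1·0.18 + 2·0.2 + 5·0.17] / 0.55
 = 1.43 / 0.55
 = 13/5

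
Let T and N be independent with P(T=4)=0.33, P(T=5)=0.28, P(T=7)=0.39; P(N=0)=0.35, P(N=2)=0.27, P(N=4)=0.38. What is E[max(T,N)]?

E[max(T,N)] = Σ_t Σ_n max(t,n) · P(T=t)P(N=n)
 = 4·0.1155 + 4·0.0891 + 4·0.1254 + 5·0.098 + 5·0.0756 + 5·0.1064 + 7·0.1365 + 7·0.1053 + 7·0.1482
 = 0.462 + 0.3564 + 0.5016 + 0.49 + 0.378 + 0.532 + 0.9555 + 0.7371 + 1.0374
 = 5.45

5.45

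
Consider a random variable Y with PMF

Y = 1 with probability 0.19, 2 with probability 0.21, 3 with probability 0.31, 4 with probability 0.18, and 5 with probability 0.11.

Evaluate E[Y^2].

E[Y^2] = Σ y^2·P(Y=y)
 = 1·0.19 + 4·0.21 + 9·0.31 + 16·0.18 + 25·0.11
 = 0.19 + 0.84 + 2.79 + 2.88 + 2.75
 = 9.45

9.45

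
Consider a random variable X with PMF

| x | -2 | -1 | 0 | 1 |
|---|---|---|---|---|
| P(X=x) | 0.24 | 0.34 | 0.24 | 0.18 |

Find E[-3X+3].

4.92

E[-3X+3] = Σ (-3x+3)·P(X=x)
 = 9·0.24 + 6·0.34 + 3·0.24 + 0·0.18
 = 2.16 + 2.04 + 0.72 + 0
 = 4.92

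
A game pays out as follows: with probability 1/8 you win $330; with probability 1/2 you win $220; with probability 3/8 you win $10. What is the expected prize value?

E[payout] = 330·1/8 + 220·1/2 + 10·3/8
 = 165/4 + 110 + 15/4
 = 155

155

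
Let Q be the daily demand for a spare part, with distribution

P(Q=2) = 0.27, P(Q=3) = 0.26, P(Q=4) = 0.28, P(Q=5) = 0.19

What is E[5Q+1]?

E[5Q+1] = Σ (5q+1)·P(Q=q)
 = 11·0.27 + 16·0.26 + 21·0.28 + 26·0.19
 = 2.97 + 4.16 + 5.88 + 4.94
 = 17.95

17.95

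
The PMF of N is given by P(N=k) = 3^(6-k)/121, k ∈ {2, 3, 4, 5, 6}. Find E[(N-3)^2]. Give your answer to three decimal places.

E[(N-3)^2] = Σ (n-3)^2·P(N=n)
 = 1·81/121 + 0·27/121 + 1·9/121 + 4·3/121 + 9·1/121
 = 81/121 + 0 + 9/121 + 12/121 + 9/121
 = 111/121

0.917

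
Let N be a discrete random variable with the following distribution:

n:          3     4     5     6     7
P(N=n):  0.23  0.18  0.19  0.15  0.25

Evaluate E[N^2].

27.35

E[N^2] = Σ n^2·P(N=n)
 = 9·0.23 + 16·0.18 + 25·0.19 + 36·0.15 + 49·0.25
 = 2.07 + 2.88 + 4.75 + 5.4 + 12.25
 = 27.35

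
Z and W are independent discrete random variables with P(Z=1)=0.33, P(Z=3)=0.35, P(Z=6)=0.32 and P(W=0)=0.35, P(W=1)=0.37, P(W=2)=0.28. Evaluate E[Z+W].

E[Z+W] = Σ_z Σ_w (z+w) · P(Z=z)P(W=w)
 = 1·0.1155 + 2·0.1221 + 3·0.0924 + 3·0.1225 + 4·0.1295 + 5·0.098 + 6·0.112 + 7·0.1184 + 8·0.0896
 = 0.1155 + 0.2442 + 0.2772 + 0.3675 + 0.518 + 0.49 + 0.672 + 0.8288 + 0.7168
 = 4.23

4.23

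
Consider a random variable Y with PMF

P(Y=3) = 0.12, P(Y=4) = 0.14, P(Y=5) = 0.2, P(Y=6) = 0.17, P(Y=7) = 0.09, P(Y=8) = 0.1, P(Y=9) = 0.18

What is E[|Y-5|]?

1.75

E[|Y-5|] = Σ |y-5|·P(Y=y)
 = 2·0.12 + 1·0.14 + 0·0.2 + 1·0.17 + 2·0.09 + 3·0.1 + 4·0.18
 = 0.24 + 0.14 + 0 + 0.17 + 0.18 + 0.3 + 0.72
 = 1.75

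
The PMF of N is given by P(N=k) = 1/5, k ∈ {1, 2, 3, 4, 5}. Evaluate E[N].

E[N] = Σ n·P(N=n)
 = 1·1/5 + 2·1/5 + 3·1/5 + 4·1/5 + 5·1/5
 = 1/5 + 2/5 + 3/5 + 4/5 + 1
 = 3

3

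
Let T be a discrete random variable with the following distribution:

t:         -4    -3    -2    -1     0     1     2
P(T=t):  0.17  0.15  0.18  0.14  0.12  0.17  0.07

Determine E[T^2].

5.38

E[T^2] = Σ t^2·P(T=t)
 = 16·0.17 + 9·0.15 + 4·0.18 + 1·0.14 + 0·0.12 + 1·0.17 + 4·0.07
 = 2.72 + 1.35 + 0.72 + 0.14 + 0 + 0.17 + 0.28
 = 5.38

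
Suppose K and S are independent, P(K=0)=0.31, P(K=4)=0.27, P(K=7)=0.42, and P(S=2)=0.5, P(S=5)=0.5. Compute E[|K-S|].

2.96

E[|K-S|] = Σ_k Σ_s |k-s| · P(K=k)P(S=s)
 = 2·0.155 + 5·0.155 + 2·0.135 + 1·0.135 + 5·0.21 + 2·0.21
 = 0.31 + 0.775 + 0.27 + 0.135 + 1.05 + 0.42
 = 2.96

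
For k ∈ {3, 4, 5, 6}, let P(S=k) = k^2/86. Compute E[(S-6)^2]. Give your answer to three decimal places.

1.977

E[(S-6)^2] = Σ (s-6)^2·P(S=s)
 = 9·9/86 + 4·8/43 + 1·25/86 + 0·18/43
 = 81/86 + 32/43 + 25/86 + 0
 = 85/43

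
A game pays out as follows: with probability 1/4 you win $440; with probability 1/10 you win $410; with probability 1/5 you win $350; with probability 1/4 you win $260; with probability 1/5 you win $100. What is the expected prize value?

E[payout] = 440·1/4 + 410·1/10 + 350·1/5 + 260·1/4 + 100·1/5
 = 110 + 41 + 70 + 65 + 20
 = 306

306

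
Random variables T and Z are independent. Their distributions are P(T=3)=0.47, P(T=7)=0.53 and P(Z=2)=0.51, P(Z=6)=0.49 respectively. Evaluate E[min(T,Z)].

E[min(T,Z)] = Σ_t Σ_z min(t,z) · P(T=t)P(Z=z)
 = 2·0.2397 + 3·0.2303 + 2·0.2703 + 6·0.2597
 = 0.4794 + 0.6909 + 0.5406 + 1.5582
 = 3.2691

3.2691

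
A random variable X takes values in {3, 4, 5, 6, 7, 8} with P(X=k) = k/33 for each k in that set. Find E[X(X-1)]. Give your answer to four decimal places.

E[X(X-1)] = Σ x(x-1)·P(X=x)
 = 6·1/11 + 12·4/33 + 20·5/33 + 30·2/11 + 42·7/33 + 56·8/33
 = 6/11 + 16/11 + 100/33 + 60/11 + 98/11 + 448/33
 = 1088/33

32.9697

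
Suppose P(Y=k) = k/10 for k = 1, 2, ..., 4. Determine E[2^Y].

E[2^Y] = Σ 2^y·P(Y=y)
 = 2·1/10 + 4·1/5 + 8·3/10 + 16·2/5
 = 1/5 + 4/5 + 12/5 + 32/5
 = 49/5

9.8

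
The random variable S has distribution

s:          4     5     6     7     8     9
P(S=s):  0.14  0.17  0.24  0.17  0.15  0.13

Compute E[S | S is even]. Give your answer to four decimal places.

6.0377

P(S is even) = 0.14 + 0.24 + 0.15 = 0.53.
E[S | S is even] = [4·0.14 + 6·0.24 + 8·0.15] / 0.53
 = 3.2 / 0.53
 = 320/53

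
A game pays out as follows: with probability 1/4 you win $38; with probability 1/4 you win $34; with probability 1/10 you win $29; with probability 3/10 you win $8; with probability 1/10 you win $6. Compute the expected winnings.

23.9

E[payout] = 38·1/4 + 34·1/4 + 29·1/10 + 8·3/10 + 6·1/10
 = 19/2 + 17/2 + 29/10 + 12/5 + 3/5
 = 239/10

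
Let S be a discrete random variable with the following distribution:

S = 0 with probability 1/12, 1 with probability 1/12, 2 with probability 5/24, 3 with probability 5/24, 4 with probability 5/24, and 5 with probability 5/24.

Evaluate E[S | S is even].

P(S is even) = 1/12 + 5/24 + 5/24 = 1/2.
E[S | S is even] = [0·1/12 + 2·5/24 + 4·5/24] / (1/2)
 = 5/4 / (1/2)
 = 5/2

2.5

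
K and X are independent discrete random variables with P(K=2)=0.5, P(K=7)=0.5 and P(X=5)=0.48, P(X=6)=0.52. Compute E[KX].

E[KX] = Σ_k Σ_x kx · P(K=k)P(X=x)
 = 10·0.24 + 12·0.26 + 35·0.24 + 42·0.26
 = 2.4 + 3.12 + 8.4 + 10.92
 = 24.84

24.84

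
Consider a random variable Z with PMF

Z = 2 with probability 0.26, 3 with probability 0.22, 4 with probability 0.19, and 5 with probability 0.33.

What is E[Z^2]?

14.31

E[Z^2] = Σ z^2·P(Z=z)
 = 4·0.26 + 9·0.22 + 16·0.19 + 25·0.33
 = 1.04 + 1.98 + 3.04 + 8.25
 = 14.31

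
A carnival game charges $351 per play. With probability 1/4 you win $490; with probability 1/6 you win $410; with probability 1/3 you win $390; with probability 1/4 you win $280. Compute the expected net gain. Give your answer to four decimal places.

39.8333

E[payout] = 490·1/4 + 410·1/6 + 390·1/3 + 280·1/4
 = 245/2 + 205/3 + 130 + 70
 = 2345/6
Net = 2345/6 - 351 = 239/6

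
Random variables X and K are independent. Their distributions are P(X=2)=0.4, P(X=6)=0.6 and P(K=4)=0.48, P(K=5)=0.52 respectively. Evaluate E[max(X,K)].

E[max(X,K)] = Σ_x Σ_k max(x,k) · P(X=x)P(K=k)
 = 4·0.192 + 5·0.208 + 6·0.288 + 6·0.312
 = 0.768 + 1.04 + 1.728 + 1.872
 = 5.408

5.408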